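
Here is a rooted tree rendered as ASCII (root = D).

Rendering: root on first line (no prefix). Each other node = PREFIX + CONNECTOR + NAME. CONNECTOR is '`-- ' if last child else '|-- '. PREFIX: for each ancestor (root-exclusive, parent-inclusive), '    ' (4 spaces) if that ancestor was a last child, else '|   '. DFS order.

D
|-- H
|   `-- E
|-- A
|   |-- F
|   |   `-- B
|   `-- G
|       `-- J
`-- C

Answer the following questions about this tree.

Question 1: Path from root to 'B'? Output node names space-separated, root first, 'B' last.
Answer: D A F B

Derivation:
Walk down from root: D -> A -> F -> B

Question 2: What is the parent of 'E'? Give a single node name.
Scan adjacency: E appears as child of H

Answer: H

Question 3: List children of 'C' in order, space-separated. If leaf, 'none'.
Node C's children (from adjacency): (leaf)

Answer: none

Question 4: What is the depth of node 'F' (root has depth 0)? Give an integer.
Answer: 2

Derivation:
Path from root to F: D -> A -> F
Depth = number of edges = 2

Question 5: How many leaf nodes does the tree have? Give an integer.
Leaves (nodes with no children): B, C, E, J

Answer: 4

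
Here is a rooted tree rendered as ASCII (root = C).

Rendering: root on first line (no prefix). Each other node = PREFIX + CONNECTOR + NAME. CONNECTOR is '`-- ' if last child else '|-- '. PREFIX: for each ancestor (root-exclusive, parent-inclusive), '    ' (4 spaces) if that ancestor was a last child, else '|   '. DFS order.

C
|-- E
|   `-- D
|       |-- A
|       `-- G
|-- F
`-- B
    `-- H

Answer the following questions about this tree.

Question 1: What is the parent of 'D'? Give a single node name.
Scan adjacency: D appears as child of E

Answer: E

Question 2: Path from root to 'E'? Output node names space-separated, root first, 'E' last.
Answer: C E

Derivation:
Walk down from root: C -> E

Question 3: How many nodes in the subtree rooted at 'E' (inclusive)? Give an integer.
Answer: 4

Derivation:
Subtree rooted at E contains: A, D, E, G
Count = 4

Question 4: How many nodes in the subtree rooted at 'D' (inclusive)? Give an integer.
Subtree rooted at D contains: A, D, G
Count = 3

Answer: 3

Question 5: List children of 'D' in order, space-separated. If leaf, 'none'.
Node D's children (from adjacency): A, G

Answer: A G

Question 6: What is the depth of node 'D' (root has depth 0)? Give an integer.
Path from root to D: C -> E -> D
Depth = number of edges = 2

Answer: 2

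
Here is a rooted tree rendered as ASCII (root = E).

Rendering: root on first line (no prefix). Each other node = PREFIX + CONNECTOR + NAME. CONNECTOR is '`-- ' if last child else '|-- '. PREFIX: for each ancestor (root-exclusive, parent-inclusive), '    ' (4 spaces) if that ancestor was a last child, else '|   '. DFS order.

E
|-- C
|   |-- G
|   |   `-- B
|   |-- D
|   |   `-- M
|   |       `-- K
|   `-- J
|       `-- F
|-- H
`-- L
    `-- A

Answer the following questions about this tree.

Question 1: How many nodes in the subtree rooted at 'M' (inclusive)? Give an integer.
Answer: 2

Derivation:
Subtree rooted at M contains: K, M
Count = 2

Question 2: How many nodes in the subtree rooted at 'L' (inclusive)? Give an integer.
Subtree rooted at L contains: A, L
Count = 2

Answer: 2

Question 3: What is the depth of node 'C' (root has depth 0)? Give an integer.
Path from root to C: E -> C
Depth = number of edges = 1

Answer: 1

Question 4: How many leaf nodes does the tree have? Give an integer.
Answer: 5

Derivation:
Leaves (nodes with no children): A, B, F, H, K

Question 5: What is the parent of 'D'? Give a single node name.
Answer: C

Derivation:
Scan adjacency: D appears as child of C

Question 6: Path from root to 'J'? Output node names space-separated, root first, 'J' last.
Answer: E C J

Derivation:
Walk down from root: E -> C -> J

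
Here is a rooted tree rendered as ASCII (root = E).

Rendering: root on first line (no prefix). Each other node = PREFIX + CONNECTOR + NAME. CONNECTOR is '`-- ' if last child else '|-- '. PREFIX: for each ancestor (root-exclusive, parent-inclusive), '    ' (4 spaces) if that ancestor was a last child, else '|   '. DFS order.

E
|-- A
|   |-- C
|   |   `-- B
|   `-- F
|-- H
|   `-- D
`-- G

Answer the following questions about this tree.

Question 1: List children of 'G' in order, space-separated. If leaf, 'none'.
Node G's children (from adjacency): (leaf)

Answer: none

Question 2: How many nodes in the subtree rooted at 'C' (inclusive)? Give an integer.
Answer: 2

Derivation:
Subtree rooted at C contains: B, C
Count = 2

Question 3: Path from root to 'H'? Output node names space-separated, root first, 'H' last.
Answer: E H

Derivation:
Walk down from root: E -> H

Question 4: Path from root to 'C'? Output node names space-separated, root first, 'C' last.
Walk down from root: E -> A -> C

Answer: E A C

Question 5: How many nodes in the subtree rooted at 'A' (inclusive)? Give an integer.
Subtree rooted at A contains: A, B, C, F
Count = 4

Answer: 4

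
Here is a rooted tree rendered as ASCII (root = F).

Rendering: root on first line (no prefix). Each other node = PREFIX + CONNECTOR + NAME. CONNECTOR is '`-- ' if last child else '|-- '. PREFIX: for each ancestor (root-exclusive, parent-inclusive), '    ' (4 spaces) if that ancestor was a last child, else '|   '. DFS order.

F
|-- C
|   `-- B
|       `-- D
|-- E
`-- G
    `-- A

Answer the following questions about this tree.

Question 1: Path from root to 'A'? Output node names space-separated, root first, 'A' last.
Walk down from root: F -> G -> A

Answer: F G A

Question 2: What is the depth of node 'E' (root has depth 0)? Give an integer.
Answer: 1

Derivation:
Path from root to E: F -> E
Depth = number of edges = 1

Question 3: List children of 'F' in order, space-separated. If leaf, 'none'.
Node F's children (from adjacency): C, E, G

Answer: C E G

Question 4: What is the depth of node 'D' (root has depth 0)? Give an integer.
Path from root to D: F -> C -> B -> D
Depth = number of edges = 3

Answer: 3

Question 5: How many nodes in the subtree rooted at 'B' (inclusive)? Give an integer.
Answer: 2

Derivation:
Subtree rooted at B contains: B, D
Count = 2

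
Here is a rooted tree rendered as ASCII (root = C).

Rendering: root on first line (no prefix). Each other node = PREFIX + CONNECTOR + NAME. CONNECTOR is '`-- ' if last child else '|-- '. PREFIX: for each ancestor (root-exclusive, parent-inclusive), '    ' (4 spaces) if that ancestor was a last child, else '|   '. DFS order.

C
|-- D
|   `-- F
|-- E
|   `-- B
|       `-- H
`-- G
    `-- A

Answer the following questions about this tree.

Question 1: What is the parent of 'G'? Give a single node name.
Scan adjacency: G appears as child of C

Answer: C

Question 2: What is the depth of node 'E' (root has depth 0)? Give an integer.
Path from root to E: C -> E
Depth = number of edges = 1

Answer: 1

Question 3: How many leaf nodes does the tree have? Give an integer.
Answer: 3

Derivation:
Leaves (nodes with no children): A, F, H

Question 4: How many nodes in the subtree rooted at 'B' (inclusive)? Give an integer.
Subtree rooted at B contains: B, H
Count = 2

Answer: 2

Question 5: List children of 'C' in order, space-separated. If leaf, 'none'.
Answer: D E G

Derivation:
Node C's children (from adjacency): D, E, G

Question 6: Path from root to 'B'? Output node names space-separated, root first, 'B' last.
Walk down from root: C -> E -> B

Answer: C E B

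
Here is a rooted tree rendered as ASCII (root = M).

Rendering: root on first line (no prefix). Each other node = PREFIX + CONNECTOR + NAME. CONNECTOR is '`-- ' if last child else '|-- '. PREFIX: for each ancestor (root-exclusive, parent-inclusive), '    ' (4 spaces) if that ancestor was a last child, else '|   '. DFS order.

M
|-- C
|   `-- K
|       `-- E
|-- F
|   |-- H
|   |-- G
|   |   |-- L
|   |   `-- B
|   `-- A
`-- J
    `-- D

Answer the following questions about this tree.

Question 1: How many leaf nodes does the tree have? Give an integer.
Answer: 6

Derivation:
Leaves (nodes with no children): A, B, D, E, H, L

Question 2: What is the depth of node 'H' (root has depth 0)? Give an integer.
Path from root to H: M -> F -> H
Depth = number of edges = 2

Answer: 2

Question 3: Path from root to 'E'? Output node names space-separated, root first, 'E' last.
Walk down from root: M -> C -> K -> E

Answer: M C K E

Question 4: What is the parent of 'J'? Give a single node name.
Scan adjacency: J appears as child of M

Answer: M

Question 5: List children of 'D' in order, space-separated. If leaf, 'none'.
Answer: none

Derivation:
Node D's children (from adjacency): (leaf)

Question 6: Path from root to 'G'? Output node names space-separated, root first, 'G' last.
Answer: M F G

Derivation:
Walk down from root: M -> F -> G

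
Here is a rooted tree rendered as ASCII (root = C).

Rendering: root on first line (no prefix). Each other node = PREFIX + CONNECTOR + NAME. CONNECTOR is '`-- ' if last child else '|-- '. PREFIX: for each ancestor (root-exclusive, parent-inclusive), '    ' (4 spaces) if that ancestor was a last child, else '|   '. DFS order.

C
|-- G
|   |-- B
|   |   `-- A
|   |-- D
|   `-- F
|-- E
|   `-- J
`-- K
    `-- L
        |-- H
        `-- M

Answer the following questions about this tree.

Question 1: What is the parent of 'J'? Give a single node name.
Answer: E

Derivation:
Scan adjacency: J appears as child of E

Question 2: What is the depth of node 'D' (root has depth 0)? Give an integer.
Path from root to D: C -> G -> D
Depth = number of edges = 2

Answer: 2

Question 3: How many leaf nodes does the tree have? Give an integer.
Answer: 6

Derivation:
Leaves (nodes with no children): A, D, F, H, J, M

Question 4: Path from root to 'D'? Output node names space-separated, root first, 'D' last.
Answer: C G D

Derivation:
Walk down from root: C -> G -> D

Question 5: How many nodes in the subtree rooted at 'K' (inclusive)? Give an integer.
Subtree rooted at K contains: H, K, L, M
Count = 4

Answer: 4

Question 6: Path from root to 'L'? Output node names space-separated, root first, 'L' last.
Answer: C K L

Derivation:
Walk down from root: C -> K -> L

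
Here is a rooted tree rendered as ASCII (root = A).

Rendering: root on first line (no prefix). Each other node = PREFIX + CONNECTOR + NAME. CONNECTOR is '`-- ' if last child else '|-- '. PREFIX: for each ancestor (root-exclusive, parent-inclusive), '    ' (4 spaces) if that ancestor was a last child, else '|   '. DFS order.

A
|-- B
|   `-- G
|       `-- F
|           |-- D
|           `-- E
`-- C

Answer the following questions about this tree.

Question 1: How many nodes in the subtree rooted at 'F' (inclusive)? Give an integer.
Answer: 3

Derivation:
Subtree rooted at F contains: D, E, F
Count = 3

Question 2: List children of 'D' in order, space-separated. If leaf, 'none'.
Answer: none

Derivation:
Node D's children (from adjacency): (leaf)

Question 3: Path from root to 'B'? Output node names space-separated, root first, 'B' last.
Walk down from root: A -> B

Answer: A B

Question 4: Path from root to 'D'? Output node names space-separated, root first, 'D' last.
Walk down from root: A -> B -> G -> F -> D

Answer: A B G F D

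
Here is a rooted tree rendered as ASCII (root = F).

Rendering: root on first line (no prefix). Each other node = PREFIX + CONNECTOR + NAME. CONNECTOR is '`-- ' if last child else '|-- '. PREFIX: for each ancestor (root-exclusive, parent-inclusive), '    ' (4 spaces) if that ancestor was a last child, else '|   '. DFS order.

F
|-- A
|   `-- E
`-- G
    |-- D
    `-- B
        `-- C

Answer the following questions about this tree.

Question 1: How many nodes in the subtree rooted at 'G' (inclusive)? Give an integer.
Subtree rooted at G contains: B, C, D, G
Count = 4

Answer: 4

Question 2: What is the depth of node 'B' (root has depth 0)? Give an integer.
Answer: 2

Derivation:
Path from root to B: F -> G -> B
Depth = number of edges = 2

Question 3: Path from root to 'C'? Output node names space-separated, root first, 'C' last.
Walk down from root: F -> G -> B -> C

Answer: F G B C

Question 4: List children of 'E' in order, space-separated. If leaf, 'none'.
Answer: none

Derivation:
Node E's children (from adjacency): (leaf)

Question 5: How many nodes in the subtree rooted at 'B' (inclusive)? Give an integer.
Subtree rooted at B contains: B, C
Count = 2

Answer: 2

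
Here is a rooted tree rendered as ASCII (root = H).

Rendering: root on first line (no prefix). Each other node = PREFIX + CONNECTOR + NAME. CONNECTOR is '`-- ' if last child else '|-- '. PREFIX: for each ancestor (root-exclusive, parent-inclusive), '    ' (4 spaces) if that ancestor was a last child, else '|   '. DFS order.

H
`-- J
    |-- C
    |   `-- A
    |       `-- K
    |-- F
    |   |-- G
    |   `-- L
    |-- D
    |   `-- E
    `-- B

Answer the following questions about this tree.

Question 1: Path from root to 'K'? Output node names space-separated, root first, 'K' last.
Walk down from root: H -> J -> C -> A -> K

Answer: H J C A K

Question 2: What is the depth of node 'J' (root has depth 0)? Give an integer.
Answer: 1

Derivation:
Path from root to J: H -> J
Depth = number of edges = 1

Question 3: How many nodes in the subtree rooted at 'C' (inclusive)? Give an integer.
Answer: 3

Derivation:
Subtree rooted at C contains: A, C, K
Count = 3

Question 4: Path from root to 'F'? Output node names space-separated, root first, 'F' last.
Answer: H J F

Derivation:
Walk down from root: H -> J -> F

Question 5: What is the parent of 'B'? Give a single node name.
Answer: J

Derivation:
Scan adjacency: B appears as child of J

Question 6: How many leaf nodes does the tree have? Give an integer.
Answer: 5

Derivation:
Leaves (nodes with no children): B, E, G, K, L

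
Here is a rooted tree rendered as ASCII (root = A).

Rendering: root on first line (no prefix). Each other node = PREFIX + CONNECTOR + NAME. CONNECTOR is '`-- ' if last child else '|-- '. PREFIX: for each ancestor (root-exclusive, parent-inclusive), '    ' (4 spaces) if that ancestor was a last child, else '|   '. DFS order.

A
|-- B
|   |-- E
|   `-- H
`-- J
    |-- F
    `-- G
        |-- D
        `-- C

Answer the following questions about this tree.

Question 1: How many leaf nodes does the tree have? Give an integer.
Leaves (nodes with no children): C, D, E, F, H

Answer: 5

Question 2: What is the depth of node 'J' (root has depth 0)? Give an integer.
Answer: 1

Derivation:
Path from root to J: A -> J
Depth = number of edges = 1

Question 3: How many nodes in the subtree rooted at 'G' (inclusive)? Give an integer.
Subtree rooted at G contains: C, D, G
Count = 3

Answer: 3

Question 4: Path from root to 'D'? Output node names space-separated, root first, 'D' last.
Answer: A J G D

Derivation:
Walk down from root: A -> J -> G -> D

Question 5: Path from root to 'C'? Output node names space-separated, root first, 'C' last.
Answer: A J G C

Derivation:
Walk down from root: A -> J -> G -> C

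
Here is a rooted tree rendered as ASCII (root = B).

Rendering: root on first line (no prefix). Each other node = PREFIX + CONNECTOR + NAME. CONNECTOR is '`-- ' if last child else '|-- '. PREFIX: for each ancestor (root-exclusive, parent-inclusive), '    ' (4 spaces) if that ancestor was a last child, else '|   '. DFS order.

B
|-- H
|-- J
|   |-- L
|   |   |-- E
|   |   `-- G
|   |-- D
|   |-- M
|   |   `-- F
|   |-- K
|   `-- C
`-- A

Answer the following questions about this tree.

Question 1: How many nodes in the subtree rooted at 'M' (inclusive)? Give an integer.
Answer: 2

Derivation:
Subtree rooted at M contains: F, M
Count = 2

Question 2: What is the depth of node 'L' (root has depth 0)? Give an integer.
Path from root to L: B -> J -> L
Depth = number of edges = 2

Answer: 2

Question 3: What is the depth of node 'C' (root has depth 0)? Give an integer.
Path from root to C: B -> J -> C
Depth = number of edges = 2

Answer: 2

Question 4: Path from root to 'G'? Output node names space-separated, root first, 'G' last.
Answer: B J L G

Derivation:
Walk down from root: B -> J -> L -> G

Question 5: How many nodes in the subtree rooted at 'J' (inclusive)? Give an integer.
Subtree rooted at J contains: C, D, E, F, G, J, K, L, M
Count = 9

Answer: 9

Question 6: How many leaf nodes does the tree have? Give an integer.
Answer: 8

Derivation:
Leaves (nodes with no children): A, C, D, E, F, G, H, K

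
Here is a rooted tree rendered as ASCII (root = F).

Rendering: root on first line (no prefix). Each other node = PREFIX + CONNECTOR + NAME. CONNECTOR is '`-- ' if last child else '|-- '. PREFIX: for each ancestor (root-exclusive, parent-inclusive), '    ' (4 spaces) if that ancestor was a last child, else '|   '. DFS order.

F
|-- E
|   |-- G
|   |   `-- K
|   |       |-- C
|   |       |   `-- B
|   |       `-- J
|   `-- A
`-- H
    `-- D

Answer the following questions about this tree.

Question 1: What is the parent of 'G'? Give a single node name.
Answer: E

Derivation:
Scan adjacency: G appears as child of E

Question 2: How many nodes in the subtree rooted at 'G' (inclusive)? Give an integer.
Subtree rooted at G contains: B, C, G, J, K
Count = 5

Answer: 5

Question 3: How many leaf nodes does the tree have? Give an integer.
Answer: 4

Derivation:
Leaves (nodes with no children): A, B, D, J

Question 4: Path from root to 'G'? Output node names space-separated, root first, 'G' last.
Walk down from root: F -> E -> G

Answer: F E G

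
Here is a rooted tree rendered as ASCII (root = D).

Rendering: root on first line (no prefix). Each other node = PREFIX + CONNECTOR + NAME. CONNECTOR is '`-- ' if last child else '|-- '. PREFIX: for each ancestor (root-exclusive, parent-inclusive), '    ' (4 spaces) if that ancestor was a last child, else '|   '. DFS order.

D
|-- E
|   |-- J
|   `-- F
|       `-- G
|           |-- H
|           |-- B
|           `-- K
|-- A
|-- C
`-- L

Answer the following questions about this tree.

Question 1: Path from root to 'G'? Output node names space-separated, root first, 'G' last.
Answer: D E F G

Derivation:
Walk down from root: D -> E -> F -> G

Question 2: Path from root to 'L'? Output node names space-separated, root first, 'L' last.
Answer: D L

Derivation:
Walk down from root: D -> L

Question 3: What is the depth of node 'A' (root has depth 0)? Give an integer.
Answer: 1

Derivation:
Path from root to A: D -> A
Depth = number of edges = 1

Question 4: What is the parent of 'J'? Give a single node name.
Answer: E

Derivation:
Scan adjacency: J appears as child of E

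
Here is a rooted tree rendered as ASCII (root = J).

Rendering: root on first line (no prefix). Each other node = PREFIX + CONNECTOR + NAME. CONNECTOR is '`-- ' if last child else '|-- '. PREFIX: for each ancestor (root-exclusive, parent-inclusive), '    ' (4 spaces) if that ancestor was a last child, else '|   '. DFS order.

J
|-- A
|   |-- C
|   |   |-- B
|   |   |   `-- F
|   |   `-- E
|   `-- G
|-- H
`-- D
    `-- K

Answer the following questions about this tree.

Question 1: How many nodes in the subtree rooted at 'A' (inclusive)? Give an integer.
Subtree rooted at A contains: A, B, C, E, F, G
Count = 6

Answer: 6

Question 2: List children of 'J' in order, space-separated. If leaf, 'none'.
Answer: A H D

Derivation:
Node J's children (from adjacency): A, H, D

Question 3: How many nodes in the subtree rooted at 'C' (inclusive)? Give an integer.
Subtree rooted at C contains: B, C, E, F
Count = 4

Answer: 4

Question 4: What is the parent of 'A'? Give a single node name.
Answer: J

Derivation:
Scan adjacency: A appears as child of J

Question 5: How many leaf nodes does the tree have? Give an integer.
Leaves (nodes with no children): E, F, G, H, K

Answer: 5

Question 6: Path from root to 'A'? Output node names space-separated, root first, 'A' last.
Walk down from root: J -> A

Answer: J A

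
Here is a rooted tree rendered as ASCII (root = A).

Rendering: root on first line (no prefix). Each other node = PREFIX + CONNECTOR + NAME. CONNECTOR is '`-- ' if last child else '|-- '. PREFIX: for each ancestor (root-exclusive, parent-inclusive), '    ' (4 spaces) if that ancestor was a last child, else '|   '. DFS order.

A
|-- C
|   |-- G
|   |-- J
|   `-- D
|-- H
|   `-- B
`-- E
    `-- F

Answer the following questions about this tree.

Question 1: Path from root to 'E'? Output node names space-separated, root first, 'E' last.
Answer: A E

Derivation:
Walk down from root: A -> E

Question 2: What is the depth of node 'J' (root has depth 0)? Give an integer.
Answer: 2

Derivation:
Path from root to J: A -> C -> J
Depth = number of edges = 2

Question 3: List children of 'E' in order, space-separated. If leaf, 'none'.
Node E's children (from adjacency): F

Answer: F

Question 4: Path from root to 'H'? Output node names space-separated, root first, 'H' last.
Walk down from root: A -> H

Answer: A H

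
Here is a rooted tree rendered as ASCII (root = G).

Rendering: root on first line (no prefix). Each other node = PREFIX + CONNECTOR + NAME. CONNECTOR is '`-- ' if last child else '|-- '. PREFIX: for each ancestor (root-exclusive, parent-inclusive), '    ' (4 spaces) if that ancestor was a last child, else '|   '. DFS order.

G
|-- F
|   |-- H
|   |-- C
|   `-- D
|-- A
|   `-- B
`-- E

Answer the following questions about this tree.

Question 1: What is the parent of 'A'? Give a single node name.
Answer: G

Derivation:
Scan adjacency: A appears as child of G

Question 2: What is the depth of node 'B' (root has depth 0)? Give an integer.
Answer: 2

Derivation:
Path from root to B: G -> A -> B
Depth = number of edges = 2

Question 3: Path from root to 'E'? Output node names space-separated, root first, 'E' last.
Answer: G E

Derivation:
Walk down from root: G -> E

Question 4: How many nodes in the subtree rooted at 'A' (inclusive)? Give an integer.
Subtree rooted at A contains: A, B
Count = 2

Answer: 2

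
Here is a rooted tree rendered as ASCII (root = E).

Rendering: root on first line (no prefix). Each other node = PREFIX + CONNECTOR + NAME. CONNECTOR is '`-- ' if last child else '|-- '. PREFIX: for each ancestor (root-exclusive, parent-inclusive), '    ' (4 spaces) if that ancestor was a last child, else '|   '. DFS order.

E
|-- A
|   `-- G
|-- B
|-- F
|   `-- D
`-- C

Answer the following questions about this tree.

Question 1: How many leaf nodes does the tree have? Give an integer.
Answer: 4

Derivation:
Leaves (nodes with no children): B, C, D, G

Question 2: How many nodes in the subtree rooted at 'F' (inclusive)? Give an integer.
Subtree rooted at F contains: D, F
Count = 2

Answer: 2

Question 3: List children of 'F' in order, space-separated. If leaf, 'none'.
Node F's children (from adjacency): D

Answer: D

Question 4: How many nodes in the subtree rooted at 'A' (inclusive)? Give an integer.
Answer: 2

Derivation:
Subtree rooted at A contains: A, G
Count = 2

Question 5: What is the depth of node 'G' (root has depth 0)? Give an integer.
Answer: 2

Derivation:
Path from root to G: E -> A -> G
Depth = number of edges = 2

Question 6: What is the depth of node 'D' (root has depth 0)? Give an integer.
Answer: 2

Derivation:
Path from root to D: E -> F -> D
Depth = number of edges = 2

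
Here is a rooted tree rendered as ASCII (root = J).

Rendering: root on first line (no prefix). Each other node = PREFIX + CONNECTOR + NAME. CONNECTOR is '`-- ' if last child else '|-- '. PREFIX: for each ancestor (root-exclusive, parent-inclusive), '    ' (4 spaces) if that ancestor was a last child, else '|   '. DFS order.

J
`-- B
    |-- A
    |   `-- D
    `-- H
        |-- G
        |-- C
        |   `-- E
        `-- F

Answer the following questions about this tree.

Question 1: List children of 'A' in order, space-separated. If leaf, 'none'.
Answer: D

Derivation:
Node A's children (from adjacency): D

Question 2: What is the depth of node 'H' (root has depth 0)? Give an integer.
Answer: 2

Derivation:
Path from root to H: J -> B -> H
Depth = number of edges = 2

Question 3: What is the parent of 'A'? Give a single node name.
Answer: B

Derivation:
Scan adjacency: A appears as child of B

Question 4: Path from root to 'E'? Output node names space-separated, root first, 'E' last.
Answer: J B H C E

Derivation:
Walk down from root: J -> B -> H -> C -> E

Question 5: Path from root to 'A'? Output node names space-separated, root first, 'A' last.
Walk down from root: J -> B -> A

Answer: J B A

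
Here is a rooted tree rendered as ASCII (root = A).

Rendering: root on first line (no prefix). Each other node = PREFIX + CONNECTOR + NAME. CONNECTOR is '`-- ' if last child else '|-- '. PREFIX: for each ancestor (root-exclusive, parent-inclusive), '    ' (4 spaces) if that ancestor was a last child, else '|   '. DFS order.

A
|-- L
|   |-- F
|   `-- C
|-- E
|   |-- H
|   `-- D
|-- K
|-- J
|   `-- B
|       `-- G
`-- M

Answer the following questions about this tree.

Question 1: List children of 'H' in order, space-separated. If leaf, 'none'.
Node H's children (from adjacency): (leaf)

Answer: none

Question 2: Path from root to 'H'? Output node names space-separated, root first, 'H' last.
Walk down from root: A -> E -> H

Answer: A E H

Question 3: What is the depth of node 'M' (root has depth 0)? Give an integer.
Answer: 1

Derivation:
Path from root to M: A -> M
Depth = number of edges = 1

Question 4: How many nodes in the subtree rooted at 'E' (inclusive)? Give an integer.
Answer: 3

Derivation:
Subtree rooted at E contains: D, E, H
Count = 3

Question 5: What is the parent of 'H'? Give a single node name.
Scan adjacency: H appears as child of E

Answer: E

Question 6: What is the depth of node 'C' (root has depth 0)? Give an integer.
Path from root to C: A -> L -> C
Depth = number of edges = 2

Answer: 2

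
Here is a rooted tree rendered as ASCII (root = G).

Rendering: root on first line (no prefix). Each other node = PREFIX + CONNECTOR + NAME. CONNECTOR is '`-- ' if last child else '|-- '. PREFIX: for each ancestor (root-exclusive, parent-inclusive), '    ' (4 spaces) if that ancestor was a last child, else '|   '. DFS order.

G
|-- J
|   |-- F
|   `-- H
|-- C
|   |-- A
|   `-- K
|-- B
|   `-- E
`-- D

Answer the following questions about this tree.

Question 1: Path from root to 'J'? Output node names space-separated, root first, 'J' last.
Walk down from root: G -> J

Answer: G J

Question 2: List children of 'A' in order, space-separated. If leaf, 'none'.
Answer: none

Derivation:
Node A's children (from adjacency): (leaf)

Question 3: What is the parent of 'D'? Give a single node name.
Answer: G

Derivation:
Scan adjacency: D appears as child of G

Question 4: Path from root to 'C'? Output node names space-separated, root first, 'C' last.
Answer: G C

Derivation:
Walk down from root: G -> C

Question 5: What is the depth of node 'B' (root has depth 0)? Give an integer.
Answer: 1

Derivation:
Path from root to B: G -> B
Depth = number of edges = 1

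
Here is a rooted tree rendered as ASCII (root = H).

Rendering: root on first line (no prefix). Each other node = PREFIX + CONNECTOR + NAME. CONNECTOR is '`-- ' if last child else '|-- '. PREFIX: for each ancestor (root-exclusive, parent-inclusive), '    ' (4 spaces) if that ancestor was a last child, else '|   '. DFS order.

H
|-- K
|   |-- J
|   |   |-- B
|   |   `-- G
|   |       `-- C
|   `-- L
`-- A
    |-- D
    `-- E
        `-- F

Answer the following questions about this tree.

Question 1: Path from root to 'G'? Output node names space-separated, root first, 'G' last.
Walk down from root: H -> K -> J -> G

Answer: H K J G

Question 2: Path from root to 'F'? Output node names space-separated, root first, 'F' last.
Walk down from root: H -> A -> E -> F

Answer: H A E F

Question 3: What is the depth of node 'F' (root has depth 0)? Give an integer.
Path from root to F: H -> A -> E -> F
Depth = number of edges = 3

Answer: 3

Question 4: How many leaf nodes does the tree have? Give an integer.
Answer: 5

Derivation:
Leaves (nodes with no children): B, C, D, F, L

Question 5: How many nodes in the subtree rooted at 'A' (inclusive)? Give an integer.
Answer: 4

Derivation:
Subtree rooted at A contains: A, D, E, F
Count = 4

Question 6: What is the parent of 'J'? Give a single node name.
Answer: K

Derivation:
Scan adjacency: J appears as child of K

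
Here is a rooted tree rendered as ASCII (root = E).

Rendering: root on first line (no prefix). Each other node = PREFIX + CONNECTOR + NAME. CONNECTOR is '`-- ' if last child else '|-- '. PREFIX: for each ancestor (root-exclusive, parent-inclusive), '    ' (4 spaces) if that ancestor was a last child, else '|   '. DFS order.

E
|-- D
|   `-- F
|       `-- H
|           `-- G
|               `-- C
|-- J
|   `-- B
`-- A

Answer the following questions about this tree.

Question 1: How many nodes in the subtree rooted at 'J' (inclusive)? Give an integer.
Answer: 2

Derivation:
Subtree rooted at J contains: B, J
Count = 2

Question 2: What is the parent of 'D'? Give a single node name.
Scan adjacency: D appears as child of E

Answer: E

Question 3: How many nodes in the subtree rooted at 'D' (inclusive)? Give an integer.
Answer: 5

Derivation:
Subtree rooted at D contains: C, D, F, G, H
Count = 5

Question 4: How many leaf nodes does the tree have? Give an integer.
Leaves (nodes with no children): A, B, C

Answer: 3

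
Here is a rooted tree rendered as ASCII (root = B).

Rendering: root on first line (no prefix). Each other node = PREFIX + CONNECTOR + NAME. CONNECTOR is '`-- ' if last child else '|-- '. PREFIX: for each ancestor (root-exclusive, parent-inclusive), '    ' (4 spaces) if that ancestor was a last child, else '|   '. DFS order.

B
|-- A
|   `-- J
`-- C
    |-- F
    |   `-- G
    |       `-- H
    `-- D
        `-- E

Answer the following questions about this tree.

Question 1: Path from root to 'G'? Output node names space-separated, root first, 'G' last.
Answer: B C F G

Derivation:
Walk down from root: B -> C -> F -> G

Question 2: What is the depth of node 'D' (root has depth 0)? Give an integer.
Path from root to D: B -> C -> D
Depth = number of edges = 2

Answer: 2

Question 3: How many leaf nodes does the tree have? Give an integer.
Answer: 3

Derivation:
Leaves (nodes with no children): E, H, J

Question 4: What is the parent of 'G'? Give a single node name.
Answer: F

Derivation:
Scan adjacency: G appears as child of F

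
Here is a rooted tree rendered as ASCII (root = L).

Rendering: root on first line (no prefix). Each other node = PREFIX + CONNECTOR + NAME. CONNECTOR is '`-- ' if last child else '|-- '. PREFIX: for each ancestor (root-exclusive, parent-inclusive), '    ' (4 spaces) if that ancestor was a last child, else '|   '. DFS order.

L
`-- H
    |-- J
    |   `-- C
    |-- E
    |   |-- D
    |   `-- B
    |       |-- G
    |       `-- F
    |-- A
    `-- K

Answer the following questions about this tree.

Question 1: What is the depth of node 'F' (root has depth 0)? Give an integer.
Path from root to F: L -> H -> E -> B -> F
Depth = number of edges = 4

Answer: 4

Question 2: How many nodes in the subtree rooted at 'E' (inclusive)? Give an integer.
Answer: 5

Derivation:
Subtree rooted at E contains: B, D, E, F, G
Count = 5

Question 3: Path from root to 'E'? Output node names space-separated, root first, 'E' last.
Answer: L H E

Derivation:
Walk down from root: L -> H -> E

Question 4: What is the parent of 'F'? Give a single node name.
Answer: B

Derivation:
Scan adjacency: F appears as child of B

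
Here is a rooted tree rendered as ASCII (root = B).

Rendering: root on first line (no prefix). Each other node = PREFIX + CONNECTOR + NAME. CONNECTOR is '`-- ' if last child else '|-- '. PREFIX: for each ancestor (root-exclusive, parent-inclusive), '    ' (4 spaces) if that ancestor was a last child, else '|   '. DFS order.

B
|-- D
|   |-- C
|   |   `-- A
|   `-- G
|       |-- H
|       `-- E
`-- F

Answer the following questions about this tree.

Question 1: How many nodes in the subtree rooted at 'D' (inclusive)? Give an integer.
Subtree rooted at D contains: A, C, D, E, G, H
Count = 6

Answer: 6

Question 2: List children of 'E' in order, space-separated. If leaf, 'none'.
Node E's children (from adjacency): (leaf)

Answer: none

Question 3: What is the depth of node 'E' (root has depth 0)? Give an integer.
Path from root to E: B -> D -> G -> E
Depth = number of edges = 3

Answer: 3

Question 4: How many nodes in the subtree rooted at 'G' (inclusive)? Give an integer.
Answer: 3

Derivation:
Subtree rooted at G contains: E, G, H
Count = 3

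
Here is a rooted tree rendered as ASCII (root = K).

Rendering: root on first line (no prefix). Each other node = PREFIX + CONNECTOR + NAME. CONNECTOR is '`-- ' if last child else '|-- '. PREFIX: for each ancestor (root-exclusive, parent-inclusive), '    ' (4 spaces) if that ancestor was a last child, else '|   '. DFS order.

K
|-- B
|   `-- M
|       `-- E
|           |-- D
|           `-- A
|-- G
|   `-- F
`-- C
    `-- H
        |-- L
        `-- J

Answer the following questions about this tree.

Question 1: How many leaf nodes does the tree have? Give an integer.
Leaves (nodes with no children): A, D, F, J, L

Answer: 5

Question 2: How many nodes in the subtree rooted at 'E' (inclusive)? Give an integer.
Subtree rooted at E contains: A, D, E
Count = 3

Answer: 3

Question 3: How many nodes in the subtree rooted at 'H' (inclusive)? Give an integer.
Subtree rooted at H contains: H, J, L
Count = 3

Answer: 3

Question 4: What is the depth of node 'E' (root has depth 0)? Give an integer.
Answer: 3

Derivation:
Path from root to E: K -> B -> M -> E
Depth = number of edges = 3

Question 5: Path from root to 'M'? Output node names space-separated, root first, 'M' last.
Walk down from root: K -> B -> M

Answer: K B M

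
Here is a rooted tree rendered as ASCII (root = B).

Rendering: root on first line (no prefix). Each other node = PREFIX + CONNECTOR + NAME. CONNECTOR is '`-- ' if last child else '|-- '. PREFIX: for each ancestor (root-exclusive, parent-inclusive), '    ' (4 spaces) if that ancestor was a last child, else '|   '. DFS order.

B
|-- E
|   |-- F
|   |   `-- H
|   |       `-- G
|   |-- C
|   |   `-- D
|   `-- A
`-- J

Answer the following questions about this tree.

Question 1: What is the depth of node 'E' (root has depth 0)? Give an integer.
Answer: 1

Derivation:
Path from root to E: B -> E
Depth = number of edges = 1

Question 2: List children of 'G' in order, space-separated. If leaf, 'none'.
Node G's children (from adjacency): (leaf)

Answer: none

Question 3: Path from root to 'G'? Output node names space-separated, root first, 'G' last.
Answer: B E F H G

Derivation:
Walk down from root: B -> E -> F -> H -> G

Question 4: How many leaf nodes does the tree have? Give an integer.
Answer: 4

Derivation:
Leaves (nodes with no children): A, D, G, J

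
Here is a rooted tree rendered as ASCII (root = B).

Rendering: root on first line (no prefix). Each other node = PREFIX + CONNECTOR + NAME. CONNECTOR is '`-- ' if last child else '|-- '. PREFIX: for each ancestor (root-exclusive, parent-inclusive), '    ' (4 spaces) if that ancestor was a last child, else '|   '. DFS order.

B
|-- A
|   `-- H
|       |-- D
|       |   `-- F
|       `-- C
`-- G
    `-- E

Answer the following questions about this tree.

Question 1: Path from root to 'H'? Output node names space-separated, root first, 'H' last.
Walk down from root: B -> A -> H

Answer: B A H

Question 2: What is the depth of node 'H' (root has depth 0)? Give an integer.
Answer: 2

Derivation:
Path from root to H: B -> A -> H
Depth = number of edges = 2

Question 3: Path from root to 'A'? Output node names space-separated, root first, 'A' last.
Answer: B A

Derivation:
Walk down from root: B -> A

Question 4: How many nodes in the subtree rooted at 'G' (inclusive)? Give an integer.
Subtree rooted at G contains: E, G
Count = 2

Answer: 2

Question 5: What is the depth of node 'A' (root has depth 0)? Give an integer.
Path from root to A: B -> A
Depth = number of edges = 1

Answer: 1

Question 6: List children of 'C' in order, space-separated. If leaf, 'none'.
Node C's children (from adjacency): (leaf)

Answer: none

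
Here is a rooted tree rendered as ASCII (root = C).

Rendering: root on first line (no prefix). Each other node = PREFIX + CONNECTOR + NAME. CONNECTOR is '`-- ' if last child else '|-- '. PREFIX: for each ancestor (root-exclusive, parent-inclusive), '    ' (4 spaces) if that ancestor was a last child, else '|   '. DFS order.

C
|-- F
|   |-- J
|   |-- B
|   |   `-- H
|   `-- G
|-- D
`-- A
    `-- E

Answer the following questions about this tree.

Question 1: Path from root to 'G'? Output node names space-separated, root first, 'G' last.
Answer: C F G

Derivation:
Walk down from root: C -> F -> G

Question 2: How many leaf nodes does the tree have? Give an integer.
Leaves (nodes with no children): D, E, G, H, J

Answer: 5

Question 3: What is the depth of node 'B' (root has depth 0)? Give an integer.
Path from root to B: C -> F -> B
Depth = number of edges = 2

Answer: 2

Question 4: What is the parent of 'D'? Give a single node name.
Scan adjacency: D appears as child of C

Answer: C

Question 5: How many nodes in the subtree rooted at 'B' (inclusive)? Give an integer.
Answer: 2

Derivation:
Subtree rooted at B contains: B, H
Count = 2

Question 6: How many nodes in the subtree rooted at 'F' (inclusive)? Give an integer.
Subtree rooted at F contains: B, F, G, H, J
Count = 5

Answer: 5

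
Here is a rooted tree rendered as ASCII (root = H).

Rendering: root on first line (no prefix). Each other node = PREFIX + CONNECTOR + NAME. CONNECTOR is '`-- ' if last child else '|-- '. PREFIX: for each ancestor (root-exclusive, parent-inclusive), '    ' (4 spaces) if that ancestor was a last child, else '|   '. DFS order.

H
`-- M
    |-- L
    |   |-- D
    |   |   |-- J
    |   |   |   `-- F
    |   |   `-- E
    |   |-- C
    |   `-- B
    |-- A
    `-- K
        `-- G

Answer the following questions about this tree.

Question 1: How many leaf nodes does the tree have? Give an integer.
Answer: 6

Derivation:
Leaves (nodes with no children): A, B, C, E, F, G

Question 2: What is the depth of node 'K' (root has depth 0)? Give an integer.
Answer: 2

Derivation:
Path from root to K: H -> M -> K
Depth = number of edges = 2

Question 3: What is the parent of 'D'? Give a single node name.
Answer: L

Derivation:
Scan adjacency: D appears as child of L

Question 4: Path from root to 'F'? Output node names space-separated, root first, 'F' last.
Answer: H M L D J F

Derivation:
Walk down from root: H -> M -> L -> D -> J -> F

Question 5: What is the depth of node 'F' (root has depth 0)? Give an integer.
Path from root to F: H -> M -> L -> D -> J -> F
Depth = number of edges = 5

Answer: 5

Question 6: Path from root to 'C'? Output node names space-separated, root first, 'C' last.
Walk down from root: H -> M -> L -> C

Answer: H M L C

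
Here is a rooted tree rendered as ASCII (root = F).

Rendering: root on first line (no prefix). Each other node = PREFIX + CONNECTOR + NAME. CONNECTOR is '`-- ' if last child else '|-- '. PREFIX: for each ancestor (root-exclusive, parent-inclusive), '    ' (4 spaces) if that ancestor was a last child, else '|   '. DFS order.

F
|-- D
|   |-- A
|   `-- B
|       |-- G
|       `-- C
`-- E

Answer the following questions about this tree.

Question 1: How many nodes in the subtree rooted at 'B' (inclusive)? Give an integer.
Subtree rooted at B contains: B, C, G
Count = 3

Answer: 3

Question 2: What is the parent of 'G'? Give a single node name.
Answer: B

Derivation:
Scan adjacency: G appears as child of B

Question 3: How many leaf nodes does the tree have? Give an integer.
Leaves (nodes with no children): A, C, E, G

Answer: 4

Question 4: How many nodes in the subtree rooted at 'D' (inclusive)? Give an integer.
Answer: 5

Derivation:
Subtree rooted at D contains: A, B, C, D, G
Count = 5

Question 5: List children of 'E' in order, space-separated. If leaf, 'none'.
Node E's children (from adjacency): (leaf)

Answer: none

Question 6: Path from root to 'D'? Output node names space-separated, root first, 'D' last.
Walk down from root: F -> D

Answer: F D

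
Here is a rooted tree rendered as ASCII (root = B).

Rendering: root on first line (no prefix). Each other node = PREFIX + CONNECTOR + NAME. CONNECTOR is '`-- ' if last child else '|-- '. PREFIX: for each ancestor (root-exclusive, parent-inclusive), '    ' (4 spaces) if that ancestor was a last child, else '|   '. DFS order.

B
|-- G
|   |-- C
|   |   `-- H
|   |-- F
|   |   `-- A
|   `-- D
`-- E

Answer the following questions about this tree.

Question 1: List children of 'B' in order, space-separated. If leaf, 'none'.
Node B's children (from adjacency): G, E

Answer: G E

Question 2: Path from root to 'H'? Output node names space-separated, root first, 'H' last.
Answer: B G C H

Derivation:
Walk down from root: B -> G -> C -> H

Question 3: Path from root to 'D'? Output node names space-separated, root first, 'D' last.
Answer: B G D

Derivation:
Walk down from root: B -> G -> D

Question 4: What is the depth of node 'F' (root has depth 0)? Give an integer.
Path from root to F: B -> G -> F
Depth = number of edges = 2

Answer: 2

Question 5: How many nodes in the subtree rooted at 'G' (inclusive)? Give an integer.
Subtree rooted at G contains: A, C, D, F, G, H
Count = 6

Answer: 6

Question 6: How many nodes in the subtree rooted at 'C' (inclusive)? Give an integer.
Answer: 2

Derivation:
Subtree rooted at C contains: C, H
Count = 2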